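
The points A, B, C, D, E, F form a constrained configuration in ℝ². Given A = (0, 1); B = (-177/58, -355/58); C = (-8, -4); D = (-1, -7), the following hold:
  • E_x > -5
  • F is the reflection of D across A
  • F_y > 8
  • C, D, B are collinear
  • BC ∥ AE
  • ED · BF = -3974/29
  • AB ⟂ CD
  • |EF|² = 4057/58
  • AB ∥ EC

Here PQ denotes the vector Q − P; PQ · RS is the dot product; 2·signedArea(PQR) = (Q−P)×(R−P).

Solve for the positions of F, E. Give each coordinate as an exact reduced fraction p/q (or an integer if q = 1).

E = (-287/58, 181/58)
F = (1, 9)

1. F_x = 1  [F is the reflection of D across A]
2. F_y = 9  [F is the reflection of D across A]
   → F = (1, 9)
3. E_x = -287/58  [AB ∥ EC ∩ BC ∥ AE]
4. E_y = 181/58  [AB ∥ EC ∩ BC ∥ AE]
   → E = (-287/58, 181/58)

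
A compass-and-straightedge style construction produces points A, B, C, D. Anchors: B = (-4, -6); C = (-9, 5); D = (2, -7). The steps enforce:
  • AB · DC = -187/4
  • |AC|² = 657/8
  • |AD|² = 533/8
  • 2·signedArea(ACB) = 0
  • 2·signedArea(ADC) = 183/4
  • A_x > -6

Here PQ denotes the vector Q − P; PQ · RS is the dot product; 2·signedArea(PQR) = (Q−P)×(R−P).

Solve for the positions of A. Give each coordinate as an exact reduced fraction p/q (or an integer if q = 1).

A = (-21/4, -13/4)

1. A_x = -21/4  [2·signedArea(ACB) = 0 ∩ AB · DC = -187/4]
2. A_y = -13/4  [2·signedArea(ACB) = 0 ∩ AB · DC = -187/4]
   → A = (-21/4, -13/4)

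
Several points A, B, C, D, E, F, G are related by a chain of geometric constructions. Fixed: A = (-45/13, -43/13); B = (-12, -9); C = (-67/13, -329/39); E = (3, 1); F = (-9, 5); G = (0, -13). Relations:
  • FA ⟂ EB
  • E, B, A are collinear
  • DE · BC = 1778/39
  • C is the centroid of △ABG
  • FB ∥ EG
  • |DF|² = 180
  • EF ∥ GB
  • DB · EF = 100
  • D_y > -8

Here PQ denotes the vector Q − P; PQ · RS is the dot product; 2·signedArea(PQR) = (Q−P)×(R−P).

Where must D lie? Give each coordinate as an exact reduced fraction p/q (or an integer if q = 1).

D = (-3, -7)

1. D_x = -3  [DB · EF = 100 ∩ DE · BC = 1778/39]
2. D_y = -7  [DB · EF = 100 ∩ DE · BC = 1778/39]
   → D = (-3, -7)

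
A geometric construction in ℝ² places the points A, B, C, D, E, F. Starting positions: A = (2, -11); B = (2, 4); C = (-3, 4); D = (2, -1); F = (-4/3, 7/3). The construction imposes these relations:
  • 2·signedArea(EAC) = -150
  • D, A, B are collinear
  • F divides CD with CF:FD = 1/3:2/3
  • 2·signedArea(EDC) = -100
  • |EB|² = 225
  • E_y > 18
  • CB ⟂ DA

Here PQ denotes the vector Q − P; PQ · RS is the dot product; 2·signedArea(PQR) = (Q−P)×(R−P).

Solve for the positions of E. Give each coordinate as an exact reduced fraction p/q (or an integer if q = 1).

1. E_x = 2  [2·signedArea(EDC) = -100 ∩ 2·signedArea(EAC) = -150]
2. E_y = 19  [2·signedArea(EDC) = -100 ∩ 2·signedArea(EAC) = -150]
   → E = (2, 19)

E = (2, 19)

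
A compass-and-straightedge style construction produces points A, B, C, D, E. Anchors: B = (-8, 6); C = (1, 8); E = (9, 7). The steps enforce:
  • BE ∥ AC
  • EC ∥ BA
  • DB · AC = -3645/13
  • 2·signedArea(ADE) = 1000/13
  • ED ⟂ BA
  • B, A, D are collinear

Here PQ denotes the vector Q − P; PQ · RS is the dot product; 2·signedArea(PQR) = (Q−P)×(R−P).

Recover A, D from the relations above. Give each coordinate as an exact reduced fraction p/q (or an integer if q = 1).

A = (-16, 7)
D = (112/13, 51/13)

1. A_x = -16  [BE ∥ AC ∩ EC ∥ BA]
2. A_y = 7  [BE ∥ AC ∩ EC ∥ BA]
   → A = (-16, 7)
3. D_x = 112/13  [B, A, D are collinear ∩ ED ⟂ BA]
4. D_y = 51/13  [B, A, D are collinear ∩ ED ⟂ BA]
   → D = (112/13, 51/13)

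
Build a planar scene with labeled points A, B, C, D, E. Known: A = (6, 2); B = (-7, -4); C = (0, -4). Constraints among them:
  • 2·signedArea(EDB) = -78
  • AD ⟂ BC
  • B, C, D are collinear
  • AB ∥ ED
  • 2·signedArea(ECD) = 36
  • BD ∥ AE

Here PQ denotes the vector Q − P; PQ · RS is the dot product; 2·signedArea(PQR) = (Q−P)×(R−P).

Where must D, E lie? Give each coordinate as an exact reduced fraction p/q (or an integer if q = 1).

D = (6, -4)
E = (19, 2)

1. D_x = 6  [B, C, D are collinear ∩ AD ⟂ BC]
2. D_y = -4  [B, C, D are collinear ∩ AD ⟂ BC]
   → D = (6, -4)
3. E_x = 19  [AB ∥ ED ∩ BD ∥ AE]
4. E_y = 2  [AB ∥ ED ∩ BD ∥ AE]
   → E = (19, 2)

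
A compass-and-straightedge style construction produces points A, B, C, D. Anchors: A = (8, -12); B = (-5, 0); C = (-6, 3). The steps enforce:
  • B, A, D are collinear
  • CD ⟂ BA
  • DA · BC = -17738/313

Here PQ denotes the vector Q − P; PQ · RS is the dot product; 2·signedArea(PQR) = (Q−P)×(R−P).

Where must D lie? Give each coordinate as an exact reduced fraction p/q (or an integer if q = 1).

D = (-2202/313, 588/313)

1. D_x = -2202/313  [B, A, D are collinear ∩ CD ⟂ BA]
2. D_y = 588/313  [B, A, D are collinear ∩ CD ⟂ BA]
   → D = (-2202/313, 588/313)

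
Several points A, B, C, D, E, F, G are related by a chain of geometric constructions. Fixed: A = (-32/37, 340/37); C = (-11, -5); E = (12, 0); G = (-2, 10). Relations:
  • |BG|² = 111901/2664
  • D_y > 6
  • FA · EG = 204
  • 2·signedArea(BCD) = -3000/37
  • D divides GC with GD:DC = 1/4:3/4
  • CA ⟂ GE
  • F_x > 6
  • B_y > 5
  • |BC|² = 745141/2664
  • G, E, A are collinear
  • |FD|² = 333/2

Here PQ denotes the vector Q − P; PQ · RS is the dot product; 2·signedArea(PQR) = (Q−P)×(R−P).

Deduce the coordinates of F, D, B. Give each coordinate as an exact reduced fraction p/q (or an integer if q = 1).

B = (1019/444, 2285/444)
D = (-17/4, 25/4)
F = (25/4, -5/4)

1. D_x = -17/4  [D divides GC with GD:DC = 1/4:3/4]
2. D_y = 25/4  [D divides GC with GD:DC = 1/4:3/4]
   → D = (-17/4, 25/4)
3. B_x = 1019/444  [line -45/4·x + 27/4·y + -330/37 = 0 ∩ |BC|² = 745141/2664]
4. B_y = 2285/444  [line -45/4·x + 27/4·y + -330/37 = 0 ∩ |BC|² = 745141/2664]
   → B = (1019/444, 2285/444)
5. F_x = 25/4  [line 14·x + -10·y + -100 = 0 ∩ |FD|² = 333/2]
6. F_y = -5/4  [line 14·x + -10·y + -100 = 0 ∩ |FD|² = 333/2]
   → F = (25/4, -5/4)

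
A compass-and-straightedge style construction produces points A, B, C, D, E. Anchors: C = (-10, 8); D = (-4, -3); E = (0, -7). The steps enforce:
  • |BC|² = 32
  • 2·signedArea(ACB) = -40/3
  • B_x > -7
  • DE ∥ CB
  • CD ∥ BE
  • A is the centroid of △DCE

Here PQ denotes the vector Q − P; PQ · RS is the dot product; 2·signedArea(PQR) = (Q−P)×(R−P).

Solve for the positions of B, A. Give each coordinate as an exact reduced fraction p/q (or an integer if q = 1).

1. B_x = -6  [CD ∥ BE ∩ DE ∥ CB]
2. B_y = 4  [CD ∥ BE ∩ DE ∥ CB]
   → B = (-6, 4)
3. A_x = -14/3  [A is the centroid of △DCE]
4. A_y = -2/3  [A is the centroid of △DCE]
   → A = (-14/3, -2/3)

A = (-14/3, -2/3)
B = (-6, 4)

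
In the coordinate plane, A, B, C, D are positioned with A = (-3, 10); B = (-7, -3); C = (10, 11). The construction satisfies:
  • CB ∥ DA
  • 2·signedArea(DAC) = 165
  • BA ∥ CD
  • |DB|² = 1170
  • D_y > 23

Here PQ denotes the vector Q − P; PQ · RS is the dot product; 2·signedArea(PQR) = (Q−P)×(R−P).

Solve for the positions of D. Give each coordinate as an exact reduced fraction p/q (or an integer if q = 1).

1. D_x = 14  [CB ∥ DA ∩ BA ∥ CD]
2. D_y = 24  [CB ∥ DA ∩ BA ∥ CD]
   → D = (14, 24)

D = (14, 24)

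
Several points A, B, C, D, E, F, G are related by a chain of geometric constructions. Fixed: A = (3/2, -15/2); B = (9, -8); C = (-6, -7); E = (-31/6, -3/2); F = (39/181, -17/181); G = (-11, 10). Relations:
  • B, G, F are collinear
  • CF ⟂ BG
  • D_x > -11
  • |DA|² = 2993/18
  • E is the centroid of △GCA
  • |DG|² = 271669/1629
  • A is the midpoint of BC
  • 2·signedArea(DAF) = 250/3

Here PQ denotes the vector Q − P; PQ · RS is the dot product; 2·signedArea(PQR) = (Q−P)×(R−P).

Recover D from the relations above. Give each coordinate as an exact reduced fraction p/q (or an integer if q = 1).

D = (-5728/543, -526/181)

1. D_x = -5728/543  [line -2681/362·x + -465/362·y + -44449/543 = 0 ∩ |DG|² = 271669/1629]
2. D_y = -526/181  [line -2681/362·x + -465/362·y + -44449/543 = 0 ∩ |DG|² = 271669/1629]
   → D = (-5728/543, -526/181)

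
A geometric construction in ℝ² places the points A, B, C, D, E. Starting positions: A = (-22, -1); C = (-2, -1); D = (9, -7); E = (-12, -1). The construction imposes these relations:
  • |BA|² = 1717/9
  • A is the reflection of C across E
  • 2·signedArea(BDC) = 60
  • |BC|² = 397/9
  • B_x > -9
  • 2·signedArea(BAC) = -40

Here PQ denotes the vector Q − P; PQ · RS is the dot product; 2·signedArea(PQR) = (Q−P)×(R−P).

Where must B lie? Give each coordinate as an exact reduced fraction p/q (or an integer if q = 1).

B = (-25/3, -3)

1. B_x = -25/3  [2·signedArea(BAC) = -40 ∩ 2·signedArea(BDC) = 60]
2. B_y = -3  [2·signedArea(BAC) = -40 ∩ 2·signedArea(BDC) = 60]
   → B = (-25/3, -3)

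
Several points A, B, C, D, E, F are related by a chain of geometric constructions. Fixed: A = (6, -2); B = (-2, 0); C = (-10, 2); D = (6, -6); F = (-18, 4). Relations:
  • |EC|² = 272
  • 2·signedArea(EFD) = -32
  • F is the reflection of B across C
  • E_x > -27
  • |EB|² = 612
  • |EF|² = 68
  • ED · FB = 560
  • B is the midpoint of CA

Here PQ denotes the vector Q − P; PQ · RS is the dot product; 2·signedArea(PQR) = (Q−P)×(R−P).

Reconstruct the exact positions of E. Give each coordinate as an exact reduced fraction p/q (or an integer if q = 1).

1. E_x = -26  [ED · FB = 560 ∩ 2·signedArea(EFD) = -32]
2. E_y = 6  [ED · FB = 560 ∩ 2·signedArea(EFD) = -32]
   → E = (-26, 6)

E = (-26, 6)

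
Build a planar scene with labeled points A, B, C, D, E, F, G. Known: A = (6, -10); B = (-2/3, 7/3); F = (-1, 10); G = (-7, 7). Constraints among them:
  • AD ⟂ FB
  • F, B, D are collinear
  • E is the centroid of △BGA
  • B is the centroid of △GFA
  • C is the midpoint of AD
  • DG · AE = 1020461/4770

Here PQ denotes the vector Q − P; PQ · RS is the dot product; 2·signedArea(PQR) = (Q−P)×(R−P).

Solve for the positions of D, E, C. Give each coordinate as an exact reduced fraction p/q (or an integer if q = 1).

C = (3117/1060, -10741/1060)
D = (-63/530, -5441/530)
E = (-5/9, -2/9)

1. D_x = -63/530  [F, B, D are collinear ∩ AD ⟂ FB]
2. D_y = -5441/530  [F, B, D are collinear ∩ AD ⟂ FB]
   → D = (-63/530, -5441/530)
3. E_x = -5/9  [E is the centroid of △BGA]
4. E_y = -2/9  [E is the centroid of △BGA]
   → E = (-5/9, -2/9)
5. C_x = 3117/1060  [C is the midpoint of AD]
6. C_y = -10741/1060  [C is the midpoint of AD]
   → C = (3117/1060, -10741/1060)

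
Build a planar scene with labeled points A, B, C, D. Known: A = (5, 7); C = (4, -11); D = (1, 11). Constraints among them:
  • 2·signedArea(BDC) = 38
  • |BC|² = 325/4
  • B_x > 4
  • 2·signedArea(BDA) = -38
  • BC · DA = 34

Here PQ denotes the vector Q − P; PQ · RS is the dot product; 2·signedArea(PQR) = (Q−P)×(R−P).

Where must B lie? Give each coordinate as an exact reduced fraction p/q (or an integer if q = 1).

B = (9/2, -2)

1. B_x = 9/2  [2·signedArea(BDC) = 38 ∩ BC · DA = 34]
2. B_y = -2  [2·signedArea(BDC) = 38 ∩ BC · DA = 34]
   → B = (9/2, -2)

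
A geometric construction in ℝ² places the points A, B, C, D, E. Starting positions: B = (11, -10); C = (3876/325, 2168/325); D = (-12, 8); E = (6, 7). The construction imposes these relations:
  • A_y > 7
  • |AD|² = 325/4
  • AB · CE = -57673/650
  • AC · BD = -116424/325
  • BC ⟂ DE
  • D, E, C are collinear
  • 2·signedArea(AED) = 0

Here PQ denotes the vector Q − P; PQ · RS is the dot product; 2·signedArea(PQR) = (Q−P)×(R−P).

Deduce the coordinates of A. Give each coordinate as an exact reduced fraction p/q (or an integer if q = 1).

1. A_x = -3  [2·signedArea(AED) = 0 ∩ AC · BD = -116424/325]
2. A_y = 15/2  [2·signedArea(AED) = 0 ∩ AC · BD = -116424/325]
   → A = (-3, 15/2)

A = (-3, 15/2)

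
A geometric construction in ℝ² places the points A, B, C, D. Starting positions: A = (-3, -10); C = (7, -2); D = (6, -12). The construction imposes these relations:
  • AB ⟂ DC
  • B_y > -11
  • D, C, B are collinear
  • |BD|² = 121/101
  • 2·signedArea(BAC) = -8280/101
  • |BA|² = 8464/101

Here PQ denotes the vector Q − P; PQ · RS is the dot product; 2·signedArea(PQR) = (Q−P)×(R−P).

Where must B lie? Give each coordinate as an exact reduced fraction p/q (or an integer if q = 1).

B = (617/101, -1102/101)

1. B_x = 617/101  [D, C, B are collinear ∩ AB ⟂ DC]
2. B_y = -1102/101  [D, C, B are collinear ∩ AB ⟂ DC]
   → B = (617/101, -1102/101)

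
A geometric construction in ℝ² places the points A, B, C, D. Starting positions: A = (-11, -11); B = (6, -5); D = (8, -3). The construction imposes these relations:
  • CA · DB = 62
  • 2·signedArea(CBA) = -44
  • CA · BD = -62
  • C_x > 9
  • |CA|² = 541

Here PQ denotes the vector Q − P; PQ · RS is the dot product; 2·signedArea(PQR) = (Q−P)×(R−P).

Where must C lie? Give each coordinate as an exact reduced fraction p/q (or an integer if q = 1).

C = (10, -1)

1. C_x = 10  [CA · BD = -62 ∩ 2·signedArea(CBA) = -44]
2. C_y = -1  [CA · BD = -62 ∩ 2·signedArea(CBA) = -44]
   → C = (10, -1)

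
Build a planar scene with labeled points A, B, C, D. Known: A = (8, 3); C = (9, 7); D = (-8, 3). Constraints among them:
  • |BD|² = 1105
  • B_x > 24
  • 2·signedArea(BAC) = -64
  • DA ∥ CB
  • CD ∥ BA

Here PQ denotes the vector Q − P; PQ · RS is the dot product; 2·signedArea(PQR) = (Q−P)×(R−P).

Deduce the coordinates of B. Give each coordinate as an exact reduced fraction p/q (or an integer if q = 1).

B = (25, 7)

1. B_x = 25  [CD ∥ BA ∩ DA ∥ CB]
2. B_y = 7  [CD ∥ BA ∩ DA ∥ CB]
   → B = (25, 7)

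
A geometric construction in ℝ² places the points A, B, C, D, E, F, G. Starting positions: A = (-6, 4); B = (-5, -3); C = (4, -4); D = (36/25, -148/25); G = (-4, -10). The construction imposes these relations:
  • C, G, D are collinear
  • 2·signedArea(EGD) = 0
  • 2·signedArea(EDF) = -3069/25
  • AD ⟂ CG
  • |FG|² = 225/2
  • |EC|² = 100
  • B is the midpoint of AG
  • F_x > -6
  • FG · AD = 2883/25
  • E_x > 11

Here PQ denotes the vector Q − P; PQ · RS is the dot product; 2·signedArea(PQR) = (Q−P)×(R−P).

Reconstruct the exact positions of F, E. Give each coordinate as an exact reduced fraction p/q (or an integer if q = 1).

1. F_x = -11/2  [line -186/25·x + 248/25·y + -1147/25 = 0 ∩ |FG|² = 225/2]
2. F_y = 1/2  [line -186/25·x + 248/25·y + -1147/25 = 0 ∩ |FG|² = 225/2]
   → F = (-11/2, 1/2)
3. E_x = 12  [2·signedArea(EGD) = 0 ∩ 2·signedArea(EDF) = -3069/25]
4. E_y = 2  [2·signedArea(EGD) = 0 ∩ 2·signedArea(EDF) = -3069/25]
   → E = (12, 2)

E = (12, 2)
F = (-11/2, 1/2)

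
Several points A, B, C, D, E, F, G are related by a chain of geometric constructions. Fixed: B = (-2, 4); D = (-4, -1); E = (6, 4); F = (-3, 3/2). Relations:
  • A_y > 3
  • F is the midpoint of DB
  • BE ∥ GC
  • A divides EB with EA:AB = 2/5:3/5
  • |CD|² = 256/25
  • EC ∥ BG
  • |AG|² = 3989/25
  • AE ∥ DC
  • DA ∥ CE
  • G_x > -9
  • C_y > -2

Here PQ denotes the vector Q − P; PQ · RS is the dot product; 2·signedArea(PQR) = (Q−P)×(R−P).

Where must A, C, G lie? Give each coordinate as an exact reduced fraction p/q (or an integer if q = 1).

A = (14/5, 4)
C = (-4/5, -1)
G = (-44/5, -1)

1. A_x = 14/5  [A divides EB with EA:AB = 2/5:3/5]
2. A_y = 4  [A divides EB with EA:AB = 2/5:3/5]
   → A = (14/5, 4)
3. C_x = -4/5  [DA ∥ CE ∩ AE ∥ DC]
4. C_y = -1  [DA ∥ CE ∩ AE ∥ DC]
   → C = (-4/5, -1)
5. G_x = -44/5  [BE ∥ GC ∩ EC ∥ BG]
6. G_y = -1  [BE ∥ GC ∩ EC ∥ BG]
   → G = (-44/5, -1)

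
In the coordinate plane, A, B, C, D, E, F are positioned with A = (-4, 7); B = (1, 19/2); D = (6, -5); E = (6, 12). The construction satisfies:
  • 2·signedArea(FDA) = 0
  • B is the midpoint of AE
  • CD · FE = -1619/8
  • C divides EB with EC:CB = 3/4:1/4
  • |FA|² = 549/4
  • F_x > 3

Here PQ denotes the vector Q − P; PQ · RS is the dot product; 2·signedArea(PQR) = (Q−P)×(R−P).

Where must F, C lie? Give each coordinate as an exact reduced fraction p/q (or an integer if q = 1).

C = (9/4, 81/8)
F = (7/2, -2)

1. F_x = 7/2  [line -12·x + -10·y + 22 = 0 ∩ |FA|² = 549/4]
2. F_y = -2  [line -12·x + -10·y + 22 = 0 ∩ |FA|² = 549/4]
   → F = (7/2, -2)
3. C_x = 9/4  [C divides EB with EC:CB = 3/4:1/4]
4. C_y = 81/8  [C divides EB with EC:CB = 3/4:1/4]
   → C = (9/4, 81/8)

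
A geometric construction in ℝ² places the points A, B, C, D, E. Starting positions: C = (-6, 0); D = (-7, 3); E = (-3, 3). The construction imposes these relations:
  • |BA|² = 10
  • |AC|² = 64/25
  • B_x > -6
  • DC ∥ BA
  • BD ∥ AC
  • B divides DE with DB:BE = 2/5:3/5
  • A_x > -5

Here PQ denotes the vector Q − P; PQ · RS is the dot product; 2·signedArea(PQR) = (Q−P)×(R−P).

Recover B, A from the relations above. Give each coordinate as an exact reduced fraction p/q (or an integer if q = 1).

1. B_x = -27/5  [B divides DE with DB:BE = 2/5:3/5]
2. B_y = 3  [B divides DE with DB:BE = 2/5:3/5]
   → B = (-27/5, 3)
3. A_x = -22/5  [BD ∥ AC ∩ DC ∥ BA]
4. A_y = 0  [BD ∥ AC ∩ DC ∥ BA]
   → A = (-22/5, 0)

A = (-22/5, 0)
B = (-27/5, 3)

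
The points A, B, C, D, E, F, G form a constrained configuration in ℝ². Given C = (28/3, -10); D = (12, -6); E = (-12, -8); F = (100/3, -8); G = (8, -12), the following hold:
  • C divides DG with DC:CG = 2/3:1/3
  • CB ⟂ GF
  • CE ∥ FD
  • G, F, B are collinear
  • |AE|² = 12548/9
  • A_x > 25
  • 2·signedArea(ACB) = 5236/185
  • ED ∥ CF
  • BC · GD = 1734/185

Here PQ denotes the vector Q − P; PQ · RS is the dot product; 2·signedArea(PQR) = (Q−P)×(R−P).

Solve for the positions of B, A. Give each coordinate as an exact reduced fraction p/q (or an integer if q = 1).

1. B_x = 5333/555  [G, F, B are collinear ∩ CB ⟂ GF]
2. B_y = -2173/185  [G, F, B are collinear ∩ CB ⟂ GF]
   → B = (5333/555, -2173/185)
3. A_x = 76/3  [line 323/185·x + 51/185·y + -23222/555 = 0 ∩ |AE|² = 12548/9]
4. A_y = -26/3  [line 323/185·x + 51/185·y + -23222/555 = 0 ∩ |AE|² = 12548/9]
   → A = (76/3, -26/3)

A = (76/3, -26/3)
B = (5333/555, -2173/185)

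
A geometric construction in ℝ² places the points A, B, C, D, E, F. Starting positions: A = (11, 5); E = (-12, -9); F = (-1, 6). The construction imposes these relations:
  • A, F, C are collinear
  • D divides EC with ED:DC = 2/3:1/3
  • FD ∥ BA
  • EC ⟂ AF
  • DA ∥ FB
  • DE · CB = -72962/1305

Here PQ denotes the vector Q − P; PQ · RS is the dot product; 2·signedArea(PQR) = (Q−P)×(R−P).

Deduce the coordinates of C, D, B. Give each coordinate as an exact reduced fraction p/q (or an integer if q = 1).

1. C_x = -1549/145  [A, F, C are collinear ∩ EC ⟂ AF]
2. C_y = 987/145  [A, F, C are collinear ∩ EC ⟂ AF]
   → C = (-1549/145, 987/145)
3. D_x = -4838/435  [D divides EC with ED:DC = 2/3:1/3]
4. D_y = 223/145  [D divides EC with ED:DC = 2/3:1/3]
   → D = (-4838/435, 223/145)
5. B_x = 9188/435  [FD ∥ BA ∩ DA ∥ FB]
6. B_y = 1372/145  [FD ∥ BA ∩ DA ∥ FB]
   → B = (9188/435, 1372/145)

B = (9188/435, 1372/145)
C = (-1549/145, 987/145)
D = (-4838/435, 223/145)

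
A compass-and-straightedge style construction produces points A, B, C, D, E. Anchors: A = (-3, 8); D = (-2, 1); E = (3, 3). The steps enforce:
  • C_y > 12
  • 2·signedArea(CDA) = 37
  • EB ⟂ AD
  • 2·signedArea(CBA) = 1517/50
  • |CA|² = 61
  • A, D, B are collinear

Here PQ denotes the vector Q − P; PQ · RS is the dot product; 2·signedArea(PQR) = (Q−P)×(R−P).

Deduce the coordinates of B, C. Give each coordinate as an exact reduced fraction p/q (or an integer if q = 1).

1. B_x = -109/50  [A, D, B are collinear ∩ EB ⟂ AD]
2. B_y = 113/50  [A, D, B are collinear ∩ EB ⟂ AD]
   → B = (-109/50, 113/50)
3. C_x = -9  [line -287/50·x + -41/50·y + -41 = 0 ∩ |CA|² = 61]
4. C_y = 13  [line -287/50·x + -41/50·y + -41 = 0 ∩ |CA|² = 61]
   → C = (-9, 13)

B = (-109/50, 113/50)
C = (-9, 13)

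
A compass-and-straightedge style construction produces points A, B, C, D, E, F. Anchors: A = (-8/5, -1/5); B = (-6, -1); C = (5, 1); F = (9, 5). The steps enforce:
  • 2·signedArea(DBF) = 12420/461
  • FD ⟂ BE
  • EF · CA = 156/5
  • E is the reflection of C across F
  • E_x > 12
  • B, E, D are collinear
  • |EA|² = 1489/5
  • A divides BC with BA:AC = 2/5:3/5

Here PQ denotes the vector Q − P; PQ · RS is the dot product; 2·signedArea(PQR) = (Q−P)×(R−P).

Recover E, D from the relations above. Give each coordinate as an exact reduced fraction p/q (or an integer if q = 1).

1. E_x = 13  [E is the reflection of C across F]
2. E_y = 9  [E is the reflection of C across F]
   → E = (13, 9)
3. D_x = 3789/461  [B, E, D are collinear ∩ FD ⟂ BE]
4. D_y = 2989/461  [B, E, D are collinear ∩ FD ⟂ BE]
   → D = (3789/461, 2989/461)

D = (3789/461, 2989/461)
E = (13, 9)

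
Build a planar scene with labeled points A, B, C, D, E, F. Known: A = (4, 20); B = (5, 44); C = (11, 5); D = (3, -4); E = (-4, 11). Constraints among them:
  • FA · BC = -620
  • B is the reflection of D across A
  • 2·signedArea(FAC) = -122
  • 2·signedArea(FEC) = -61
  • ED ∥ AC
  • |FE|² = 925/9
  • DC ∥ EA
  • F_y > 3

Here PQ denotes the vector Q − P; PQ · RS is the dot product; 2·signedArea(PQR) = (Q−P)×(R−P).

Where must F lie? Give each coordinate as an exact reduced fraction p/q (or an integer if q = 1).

1. F_x = 10/3  [2·signedArea(FEC) = -61 ∩ FA · BC = -620]
2. F_y = 4  [2·signedArea(FEC) = -61 ∩ FA · BC = -620]
   → F = (10/3, 4)

F = (10/3, 4)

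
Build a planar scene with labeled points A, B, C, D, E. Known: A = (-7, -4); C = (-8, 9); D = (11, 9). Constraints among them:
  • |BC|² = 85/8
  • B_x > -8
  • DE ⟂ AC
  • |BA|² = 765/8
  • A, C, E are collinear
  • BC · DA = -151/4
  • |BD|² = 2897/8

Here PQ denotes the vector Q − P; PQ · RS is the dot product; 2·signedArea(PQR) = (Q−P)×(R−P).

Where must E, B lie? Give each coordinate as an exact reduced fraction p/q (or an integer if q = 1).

1. E_x = -1341/170  [A, C, E are collinear ∩ DE ⟂ AC]
2. E_y = 1283/170  [A, C, E are collinear ∩ DE ⟂ AC]
   → E = (-1341/170, 1283/170)
3. B_x = -31/4  [line 18·x + 13·y + 259/4 = 0 ∩ |BC|² = 85/8]
4. B_y = 23/4  [line 18·x + 13·y + 259/4 = 0 ∩ |BC|² = 85/8]
   → B = (-31/4, 23/4)

B = (-31/4, 23/4)
E = (-1341/170, 1283/170)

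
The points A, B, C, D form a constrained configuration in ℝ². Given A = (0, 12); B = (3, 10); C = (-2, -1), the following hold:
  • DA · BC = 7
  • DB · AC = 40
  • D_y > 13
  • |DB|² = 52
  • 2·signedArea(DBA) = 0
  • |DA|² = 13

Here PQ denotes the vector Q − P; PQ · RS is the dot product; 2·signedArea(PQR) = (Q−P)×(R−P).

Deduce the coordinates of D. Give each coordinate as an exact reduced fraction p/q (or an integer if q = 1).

1. D_x = -3  [2·signedArea(DBA) = 0 ∩ DB · AC = 40]
2. D_y = 14  [2·signedArea(DBA) = 0 ∩ DB · AC = 40]
   → D = (-3, 14)

D = (-3, 14)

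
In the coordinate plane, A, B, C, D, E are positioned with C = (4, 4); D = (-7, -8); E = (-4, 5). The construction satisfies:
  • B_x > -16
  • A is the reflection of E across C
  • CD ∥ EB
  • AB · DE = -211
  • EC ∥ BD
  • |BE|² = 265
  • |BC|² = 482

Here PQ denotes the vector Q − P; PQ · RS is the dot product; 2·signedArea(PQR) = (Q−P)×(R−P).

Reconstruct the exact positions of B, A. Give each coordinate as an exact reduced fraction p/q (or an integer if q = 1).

A = (12, 3)
B = (-15, -7)

1. B_x = -15  [EC ∥ BD ∩ CD ∥ EB]
2. B_y = -7  [EC ∥ BD ∩ CD ∥ EB]
   → B = (-15, -7)
3. A_x = 12  [A is the reflection of E across C]
4. A_y = 3  [A is the reflection of E across C]
   → A = (12, 3)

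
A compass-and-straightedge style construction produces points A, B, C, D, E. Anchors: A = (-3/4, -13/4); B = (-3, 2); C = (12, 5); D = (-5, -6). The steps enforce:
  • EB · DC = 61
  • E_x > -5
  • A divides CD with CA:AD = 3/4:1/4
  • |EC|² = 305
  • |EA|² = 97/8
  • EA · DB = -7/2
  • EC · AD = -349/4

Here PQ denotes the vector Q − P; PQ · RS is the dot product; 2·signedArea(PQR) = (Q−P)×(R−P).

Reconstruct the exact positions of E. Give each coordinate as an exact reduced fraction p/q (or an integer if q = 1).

1. E_x = -4  [EB · DC = 61 ∩ EA · DB = -7/2]
2. E_y = -2  [EB · DC = 61 ∩ EA · DB = -7/2]
   → E = (-4, -2)

E = (-4, -2)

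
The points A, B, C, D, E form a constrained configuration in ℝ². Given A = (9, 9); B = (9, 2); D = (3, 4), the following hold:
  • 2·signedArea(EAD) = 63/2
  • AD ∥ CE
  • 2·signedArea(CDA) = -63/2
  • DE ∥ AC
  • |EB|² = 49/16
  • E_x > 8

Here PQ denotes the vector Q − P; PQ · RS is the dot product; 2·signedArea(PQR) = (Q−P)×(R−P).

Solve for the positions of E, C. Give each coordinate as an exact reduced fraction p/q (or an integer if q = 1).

C = (15, 35/4)
E = (9, 15/4)

1. E_x = 9  [line 5·x + -6·y + -45/2 = 0 ∩ |EB|² = 49/16]
2. E_y = 15/4  [line 5·x + -6·y + -45/2 = 0 ∩ |EB|² = 49/16]
   → E = (9, 15/4)
3. C_x = 15  [AD ∥ CE ∩ DE ∥ AC]
4. C_y = 35/4  [AD ∥ CE ∩ DE ∥ AC]
   → C = (15, 35/4)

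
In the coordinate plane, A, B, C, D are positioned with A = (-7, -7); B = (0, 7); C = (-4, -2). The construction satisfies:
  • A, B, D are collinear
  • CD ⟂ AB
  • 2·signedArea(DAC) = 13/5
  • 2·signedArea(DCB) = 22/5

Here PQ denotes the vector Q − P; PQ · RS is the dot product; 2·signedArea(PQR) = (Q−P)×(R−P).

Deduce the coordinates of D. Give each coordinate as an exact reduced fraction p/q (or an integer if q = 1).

1. D_x = -22/5  [A, B, D are collinear ∩ CD ⟂ AB]
2. D_y = -9/5  [A, B, D are collinear ∩ CD ⟂ AB]
   → D = (-22/5, -9/5)

D = (-22/5, -9/5)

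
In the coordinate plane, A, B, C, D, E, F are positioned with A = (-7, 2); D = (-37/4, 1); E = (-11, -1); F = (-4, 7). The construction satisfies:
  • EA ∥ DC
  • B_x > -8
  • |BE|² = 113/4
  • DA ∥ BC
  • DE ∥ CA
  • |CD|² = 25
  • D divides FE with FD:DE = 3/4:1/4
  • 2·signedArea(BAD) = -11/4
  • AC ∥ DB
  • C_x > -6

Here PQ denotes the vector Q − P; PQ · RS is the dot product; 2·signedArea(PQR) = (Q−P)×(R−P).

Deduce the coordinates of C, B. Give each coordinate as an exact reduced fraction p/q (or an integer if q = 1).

1. C_x = -21/4  [DE ∥ CA ∩ EA ∥ DC]
2. C_y = 4  [DE ∥ CA ∩ EA ∥ DC]
   → C = (-21/4, 4)
3. B_x = -15/2  [DA ∥ BC ∩ AC ∥ DB]
4. B_y = 3  [DA ∥ BC ∩ AC ∥ DB]
   → B = (-15/2, 3)

B = (-15/2, 3)
C = (-21/4, 4)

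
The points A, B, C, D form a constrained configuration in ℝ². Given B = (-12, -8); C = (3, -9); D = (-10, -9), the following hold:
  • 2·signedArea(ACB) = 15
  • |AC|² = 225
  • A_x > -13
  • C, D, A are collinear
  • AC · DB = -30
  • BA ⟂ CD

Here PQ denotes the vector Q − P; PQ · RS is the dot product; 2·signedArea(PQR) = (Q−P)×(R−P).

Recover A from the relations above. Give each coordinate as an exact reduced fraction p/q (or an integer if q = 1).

A = (-12, -9)

1. A_x = -12  [C, D, A are collinear ∩ BA ⟂ CD]
2. A_y = -9  [C, D, A are collinear ∩ BA ⟂ CD]
   → A = (-12, -9)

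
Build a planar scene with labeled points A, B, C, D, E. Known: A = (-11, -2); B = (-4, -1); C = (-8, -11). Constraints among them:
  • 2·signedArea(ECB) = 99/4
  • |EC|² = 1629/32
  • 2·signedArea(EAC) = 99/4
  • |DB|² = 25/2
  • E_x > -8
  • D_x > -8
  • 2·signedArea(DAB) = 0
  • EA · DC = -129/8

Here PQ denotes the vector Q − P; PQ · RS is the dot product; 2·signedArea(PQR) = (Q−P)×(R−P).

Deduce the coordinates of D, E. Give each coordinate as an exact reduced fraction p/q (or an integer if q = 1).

1. E_x = -61/8  [2·signedArea(ECB) = 99/4 ∩ 2·signedArea(EAC) = 99/4]
2. E_y = -31/8  [2·signedArea(ECB) = 99/4 ∩ 2·signedArea(EAC) = 99/4]
   → E = (-61/8, -31/8)
3. D_x = -15/2  [2·signedArea(DAB) = 0 ∩ EA · DC = -129/8]
4. D_y = -3/2  [2·signedArea(DAB) = 0 ∩ EA · DC = -129/8]
   → D = (-15/2, -3/2)

D = (-15/2, -3/2)
E = (-61/8, -31/8)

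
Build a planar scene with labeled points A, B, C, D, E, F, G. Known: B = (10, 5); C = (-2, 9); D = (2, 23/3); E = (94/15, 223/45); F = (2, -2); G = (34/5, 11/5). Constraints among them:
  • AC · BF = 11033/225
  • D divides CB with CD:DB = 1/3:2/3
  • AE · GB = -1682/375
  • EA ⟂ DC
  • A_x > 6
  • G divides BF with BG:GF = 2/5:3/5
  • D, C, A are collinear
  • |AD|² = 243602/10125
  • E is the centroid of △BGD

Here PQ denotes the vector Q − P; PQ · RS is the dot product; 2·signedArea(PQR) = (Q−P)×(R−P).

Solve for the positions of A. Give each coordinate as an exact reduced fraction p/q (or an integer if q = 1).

A = (499/75, 1376/225)

1. A_x = 499/75  [D, C, A are collinear ∩ EA ⟂ DC]
2. A_y = 1376/225  [D, C, A are collinear ∩ EA ⟂ DC]
   → A = (499/75, 1376/225)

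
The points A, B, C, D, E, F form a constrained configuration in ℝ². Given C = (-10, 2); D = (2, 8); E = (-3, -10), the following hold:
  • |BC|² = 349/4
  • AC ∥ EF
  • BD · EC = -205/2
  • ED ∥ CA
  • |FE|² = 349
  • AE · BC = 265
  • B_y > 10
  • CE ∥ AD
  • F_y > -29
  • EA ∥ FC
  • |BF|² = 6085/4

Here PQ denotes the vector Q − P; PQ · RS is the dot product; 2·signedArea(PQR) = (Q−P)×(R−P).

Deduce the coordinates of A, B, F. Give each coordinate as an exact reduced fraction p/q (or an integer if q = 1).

A = (-5, 20)
B = (-15/2, 11)
F = (-8, -28)

1. A_x = -5  [CE ∥ AD ∩ ED ∥ CA]
2. A_y = 20  [CE ∥ AD ∩ ED ∥ CA]
   → A = (-5, 20)
3. B_x = -15/2  [BD · EC = -205/2 ∩ AE · BC = 265]
4. B_y = 11  [BD · EC = -205/2 ∩ AE · BC = 265]
   → B = (-15/2, 11)
5. F_x = -8  [EA ∥ FC ∩ AC ∥ EF]
6. F_y = -28  [EA ∥ FC ∩ AC ∥ EF]
   → F = (-8, -28)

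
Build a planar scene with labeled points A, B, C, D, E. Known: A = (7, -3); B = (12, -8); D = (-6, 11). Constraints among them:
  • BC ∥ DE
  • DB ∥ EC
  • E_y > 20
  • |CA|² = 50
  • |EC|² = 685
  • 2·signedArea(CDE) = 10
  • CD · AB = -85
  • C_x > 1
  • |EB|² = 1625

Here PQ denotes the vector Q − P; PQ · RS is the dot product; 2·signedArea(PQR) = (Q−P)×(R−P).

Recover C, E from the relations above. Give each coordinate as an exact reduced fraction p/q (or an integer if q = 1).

C = (2, 2)
E = (-16, 21)

1. C_x = 2  [line -5·x + 5·y + 0 = 0 ∩ |CA|² = 50]
2. C_y = 2  [line -5·x + 5·y + 0 = 0 ∩ |CA|² = 50]
   → C = (2, 2)
3. E_x = -16  [DB ∥ EC ∩ BC ∥ DE]
4. E_y = 21  [DB ∥ EC ∩ BC ∥ DE]
   → E = (-16, 21)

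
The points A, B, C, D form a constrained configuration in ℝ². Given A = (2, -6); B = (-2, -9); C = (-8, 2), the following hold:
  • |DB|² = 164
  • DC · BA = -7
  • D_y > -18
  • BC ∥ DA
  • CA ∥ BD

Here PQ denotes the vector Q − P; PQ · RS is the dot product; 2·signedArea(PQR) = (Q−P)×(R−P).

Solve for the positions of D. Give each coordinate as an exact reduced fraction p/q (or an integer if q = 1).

D = (8, -17)

1. D_x = 8  [BC ∥ DA ∩ CA ∥ BD]
2. D_y = -17  [BC ∥ DA ∩ CA ∥ BD]
   → D = (8, -17)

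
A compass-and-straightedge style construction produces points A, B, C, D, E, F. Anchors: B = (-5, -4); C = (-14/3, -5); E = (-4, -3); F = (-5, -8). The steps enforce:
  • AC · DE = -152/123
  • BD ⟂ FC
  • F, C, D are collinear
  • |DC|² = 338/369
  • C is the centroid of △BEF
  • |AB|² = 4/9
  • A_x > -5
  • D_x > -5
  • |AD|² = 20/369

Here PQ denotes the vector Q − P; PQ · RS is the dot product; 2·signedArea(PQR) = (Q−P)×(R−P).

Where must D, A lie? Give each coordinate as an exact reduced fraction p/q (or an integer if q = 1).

1. D_x = -187/41  [F, C, D are collinear ∩ BD ⟂ FC]
2. D_y = -166/41  [F, C, D are collinear ∩ BD ⟂ FC]
   → D = (-187/41, -166/41)
3. A_x = -13/3  [line -23/41·x + -43/41·y + -815/123 = 0 ∩ |AB|² = 4/9]
4. A_y = -4  [line -23/41·x + -43/41·y + -815/123 = 0 ∩ |AB|² = 4/9]
   → A = (-13/3, -4)

A = (-13/3, -4)
D = (-187/41, -166/41)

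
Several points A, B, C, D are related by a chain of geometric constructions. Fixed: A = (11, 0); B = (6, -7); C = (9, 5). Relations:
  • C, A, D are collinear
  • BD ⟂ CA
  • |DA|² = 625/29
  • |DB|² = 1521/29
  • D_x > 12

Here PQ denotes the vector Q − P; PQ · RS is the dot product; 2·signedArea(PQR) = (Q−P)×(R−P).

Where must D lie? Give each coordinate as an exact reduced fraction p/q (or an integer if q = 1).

1. D_x = 369/29  [C, A, D are collinear ∩ BD ⟂ CA]
2. D_y = -125/29  [C, A, D are collinear ∩ BD ⟂ CA]
   → D = (369/29, -125/29)

D = (369/29, -125/29)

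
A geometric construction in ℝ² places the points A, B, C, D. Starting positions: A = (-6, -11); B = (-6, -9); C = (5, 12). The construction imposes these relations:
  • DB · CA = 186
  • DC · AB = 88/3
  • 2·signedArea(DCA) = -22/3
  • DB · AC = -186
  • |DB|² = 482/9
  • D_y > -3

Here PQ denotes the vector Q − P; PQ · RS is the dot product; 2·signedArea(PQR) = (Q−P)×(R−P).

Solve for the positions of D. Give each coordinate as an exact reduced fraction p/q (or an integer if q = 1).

D = (-7/3, -8/3)

1. D_x = -7/3  [DC · AB = 88/3 ∩ DB · AC = -186]
2. D_y = -8/3  [DC · AB = 88/3 ∩ DB · AC = -186]
   → D = (-7/3, -8/3)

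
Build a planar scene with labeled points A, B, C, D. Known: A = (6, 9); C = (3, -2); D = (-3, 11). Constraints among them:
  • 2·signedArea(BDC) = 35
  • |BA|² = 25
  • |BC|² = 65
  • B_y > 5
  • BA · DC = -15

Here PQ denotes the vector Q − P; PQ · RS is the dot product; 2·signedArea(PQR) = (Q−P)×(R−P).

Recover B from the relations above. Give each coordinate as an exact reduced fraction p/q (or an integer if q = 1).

1. B_x = 2  [2·signedArea(BDC) = 35 ∩ BA · DC = -15]
2. B_y = 6  [2·signedArea(BDC) = 35 ∩ BA · DC = -15]
   → B = (2, 6)

B = (2, 6)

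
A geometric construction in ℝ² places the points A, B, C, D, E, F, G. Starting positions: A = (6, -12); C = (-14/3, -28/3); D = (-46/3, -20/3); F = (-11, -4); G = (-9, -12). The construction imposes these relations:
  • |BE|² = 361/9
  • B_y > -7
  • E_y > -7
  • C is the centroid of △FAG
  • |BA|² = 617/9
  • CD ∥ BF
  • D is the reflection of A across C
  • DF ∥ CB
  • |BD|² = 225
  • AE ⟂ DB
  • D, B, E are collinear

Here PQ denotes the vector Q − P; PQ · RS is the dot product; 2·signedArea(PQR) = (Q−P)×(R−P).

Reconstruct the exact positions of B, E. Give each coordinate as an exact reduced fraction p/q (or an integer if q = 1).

1. B_x = -1/3  [CD ∥ BF ∩ DF ∥ CB]
2. B_y = -20/3  [CD ∥ BF ∩ DF ∥ CB]
   → B = (-1/3, -20/3)
3. E_x = 6  [D, B, E are collinear ∩ AE ⟂ DB]
4. E_y = -20/3  [D, B, E are collinear ∩ AE ⟂ DB]
   → E = (6, -20/3)

B = (-1/3, -20/3)
E = (6, -20/3)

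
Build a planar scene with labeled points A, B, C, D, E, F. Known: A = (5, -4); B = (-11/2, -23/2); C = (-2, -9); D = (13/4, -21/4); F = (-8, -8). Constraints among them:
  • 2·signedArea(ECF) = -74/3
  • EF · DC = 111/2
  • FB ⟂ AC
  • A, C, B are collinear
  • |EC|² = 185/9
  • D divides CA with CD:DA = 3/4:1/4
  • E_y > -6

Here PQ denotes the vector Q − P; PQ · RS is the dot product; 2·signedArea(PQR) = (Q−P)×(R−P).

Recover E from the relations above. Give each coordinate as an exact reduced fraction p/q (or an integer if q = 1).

1. E_x = 2/3  [2·signedArea(ECF) = -74/3 ∩ EF · DC = 111/2]
2. E_y = -16/3  [2·signedArea(ECF) = -74/3 ∩ EF · DC = 111/2]
   → E = (2/3, -16/3)

E = (2/3, -16/3)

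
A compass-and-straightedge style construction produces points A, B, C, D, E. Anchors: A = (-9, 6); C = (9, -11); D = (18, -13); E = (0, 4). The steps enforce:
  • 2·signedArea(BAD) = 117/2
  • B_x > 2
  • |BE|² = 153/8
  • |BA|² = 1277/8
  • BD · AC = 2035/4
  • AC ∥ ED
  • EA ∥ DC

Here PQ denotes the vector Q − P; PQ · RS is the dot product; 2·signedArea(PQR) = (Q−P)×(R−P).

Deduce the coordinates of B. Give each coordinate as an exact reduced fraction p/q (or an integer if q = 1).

1. B_x = 9/4  [2·signedArea(BAD) = 117/2 ∩ BD · AC = 2035/4]
2. B_y = 1/4  [2·signedArea(BAD) = 117/2 ∩ BD · AC = 2035/4]
   → B = (9/4, 1/4)

B = (9/4, 1/4)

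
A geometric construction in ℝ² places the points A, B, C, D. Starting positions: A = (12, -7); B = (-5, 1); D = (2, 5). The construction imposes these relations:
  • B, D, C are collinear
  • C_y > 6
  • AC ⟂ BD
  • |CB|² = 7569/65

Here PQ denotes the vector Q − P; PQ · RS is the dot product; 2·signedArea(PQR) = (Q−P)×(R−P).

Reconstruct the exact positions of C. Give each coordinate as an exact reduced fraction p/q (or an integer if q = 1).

C = (284/65, 413/65)

1. C_x = 284/65  [B, D, C are collinear ∩ AC ⟂ BD]
2. C_y = 413/65  [B, D, C are collinear ∩ AC ⟂ BD]
   → C = (284/65, 413/65)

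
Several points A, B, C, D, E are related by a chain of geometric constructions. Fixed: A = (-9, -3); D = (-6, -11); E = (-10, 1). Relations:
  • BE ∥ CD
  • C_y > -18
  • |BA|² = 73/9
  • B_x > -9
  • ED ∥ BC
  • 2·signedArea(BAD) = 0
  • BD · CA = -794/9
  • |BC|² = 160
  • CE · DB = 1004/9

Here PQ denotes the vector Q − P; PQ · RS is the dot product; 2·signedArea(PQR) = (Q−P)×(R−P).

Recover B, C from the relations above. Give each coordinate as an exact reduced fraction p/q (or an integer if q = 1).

1. B_x = -8  [line 8·x + 3·y + 81 = 0 ∩ |BA|² = 73/9]
2. B_y = -17/3  [line 8·x + 3·y + 81 = 0 ∩ |BA|² = 73/9]
   → B = (-8, -17/3)
3. C_x = -4  [BE ∥ CD ∩ ED ∥ BC]
4. C_y = -53/3  [BE ∥ CD ∩ ED ∥ BC]
   → C = (-4, -53/3)

B = (-8, -17/3)
C = (-4, -53/3)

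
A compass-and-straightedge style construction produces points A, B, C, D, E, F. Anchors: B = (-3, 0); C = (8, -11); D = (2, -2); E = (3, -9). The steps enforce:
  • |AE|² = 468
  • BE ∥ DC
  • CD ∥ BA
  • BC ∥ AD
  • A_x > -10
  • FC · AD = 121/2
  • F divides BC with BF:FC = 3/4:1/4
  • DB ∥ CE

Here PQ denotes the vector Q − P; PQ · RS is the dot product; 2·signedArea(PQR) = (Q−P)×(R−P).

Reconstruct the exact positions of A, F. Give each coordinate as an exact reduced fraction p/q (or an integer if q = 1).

1. A_x = -9  [BC ∥ AD ∩ CD ∥ BA]
2. A_y = 9  [BC ∥ AD ∩ CD ∥ BA]
   → A = (-9, 9)
3. F_x = 21/4  [F divides BC with BF:FC = 3/4:1/4]
4. F_y = -33/4  [F divides BC with BF:FC = 3/4:1/4]
   → F = (21/4, -33/4)

A = (-9, 9)
F = (21/4, -33/4)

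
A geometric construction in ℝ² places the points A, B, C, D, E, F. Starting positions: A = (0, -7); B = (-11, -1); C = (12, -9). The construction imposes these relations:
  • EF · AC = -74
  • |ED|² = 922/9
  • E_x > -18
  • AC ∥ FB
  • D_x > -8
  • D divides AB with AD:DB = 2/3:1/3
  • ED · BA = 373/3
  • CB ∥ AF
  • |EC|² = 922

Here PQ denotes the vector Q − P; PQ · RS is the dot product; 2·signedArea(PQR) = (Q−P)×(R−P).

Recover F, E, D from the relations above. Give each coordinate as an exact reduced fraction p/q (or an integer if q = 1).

1. F_x = -23  [AC ∥ FB ∩ CB ∥ AF]
2. F_y = 1  [AC ∥ FB ∩ CB ∥ AF]
   → F = (-23, 1)
3. E_x = -17  [line -12·x + 2·y + -204 = 0 ∩ |EC|² = 922]
4. E_y = 0  [line -12·x + 2·y + -204 = 0 ∩ |EC|² = 922]
   → E = (-17, 0)
5. D_x = -22/3  [ED · BA = 373/3 ∩ D divides AB with AD:DB = 2/3:1/3]
6. D_y = -3  [ED · BA = 373/3 ∩ D divides AB with AD:DB = 2/3:1/3]
   → D = (-22/3, -3)

D = (-22/3, -3)
E = (-17, 0)
F = (-23, 1)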